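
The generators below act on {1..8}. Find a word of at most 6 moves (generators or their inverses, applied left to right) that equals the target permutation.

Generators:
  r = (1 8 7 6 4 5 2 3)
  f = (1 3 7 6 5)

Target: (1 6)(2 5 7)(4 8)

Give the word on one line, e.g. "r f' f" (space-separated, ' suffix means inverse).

  after r: (1 8 7 6 4 5 2 3)
  after f: (1 8 6 4)(2 7 5)
  after r: (1 7 2 6 5 3)(4 8)
  after f: (1 6)(2 5 7)(4 8)

r f r f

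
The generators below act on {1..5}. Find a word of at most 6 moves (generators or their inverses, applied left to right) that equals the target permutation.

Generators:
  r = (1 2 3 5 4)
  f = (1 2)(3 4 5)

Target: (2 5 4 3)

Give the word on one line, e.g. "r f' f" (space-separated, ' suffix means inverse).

f' f' r f'

  after f': (1 2)(3 5 4)
  after f': (3 4 5)
  after r: (1 2 3)
  after f': (2 5 4 3)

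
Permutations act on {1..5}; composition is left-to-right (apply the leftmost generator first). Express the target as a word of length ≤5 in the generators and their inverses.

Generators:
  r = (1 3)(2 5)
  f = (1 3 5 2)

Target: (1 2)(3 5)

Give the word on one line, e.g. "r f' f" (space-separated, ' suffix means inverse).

  after f: (1 3 5 2)
  after r': (2 3)
  after r': (1 3 5 2)
  after f: (1 5)(2 3)
  after r': (1 2)(3 5)

f r' r' f r'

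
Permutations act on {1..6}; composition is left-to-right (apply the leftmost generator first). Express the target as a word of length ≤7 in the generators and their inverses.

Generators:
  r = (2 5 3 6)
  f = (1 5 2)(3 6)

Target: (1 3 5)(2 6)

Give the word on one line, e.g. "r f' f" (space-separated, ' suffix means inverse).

  after f': (1 2 5)(3 6)
  after r: (1 5)(2 3)
  after f: (1 2 6 3)
  after r': (1 6 5 2 3)
  after f: (1 3 5)(2 6)

f' r f r' f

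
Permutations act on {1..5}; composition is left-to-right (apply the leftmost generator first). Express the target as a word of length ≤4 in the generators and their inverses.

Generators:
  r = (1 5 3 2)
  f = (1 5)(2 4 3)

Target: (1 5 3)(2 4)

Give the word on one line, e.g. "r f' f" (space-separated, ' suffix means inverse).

f' f' r

  after f': (1 5)(2 3 4)
  after f': (2 4 3)
  after r: (1 5 3)(2 4)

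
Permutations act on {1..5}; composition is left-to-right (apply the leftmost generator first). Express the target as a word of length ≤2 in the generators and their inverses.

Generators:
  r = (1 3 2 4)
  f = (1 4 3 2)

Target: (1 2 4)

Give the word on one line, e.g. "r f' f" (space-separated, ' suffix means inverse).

f r'

  after f: (1 4 3 2)
  after r': (1 2 4)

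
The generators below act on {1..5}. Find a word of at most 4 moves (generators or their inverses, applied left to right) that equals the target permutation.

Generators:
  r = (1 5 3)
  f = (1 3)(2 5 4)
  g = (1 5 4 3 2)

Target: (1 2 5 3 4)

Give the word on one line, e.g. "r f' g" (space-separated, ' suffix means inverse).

g' r'

  after g': (1 2 3 4 5)
  after r': (1 2 5 3 4)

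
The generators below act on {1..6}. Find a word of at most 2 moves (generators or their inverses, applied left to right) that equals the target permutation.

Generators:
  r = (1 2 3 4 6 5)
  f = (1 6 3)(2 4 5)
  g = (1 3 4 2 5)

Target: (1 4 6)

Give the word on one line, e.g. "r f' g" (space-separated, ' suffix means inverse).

  after g': (1 5 2 4 3)
  after f': (1 4 6)

g' f'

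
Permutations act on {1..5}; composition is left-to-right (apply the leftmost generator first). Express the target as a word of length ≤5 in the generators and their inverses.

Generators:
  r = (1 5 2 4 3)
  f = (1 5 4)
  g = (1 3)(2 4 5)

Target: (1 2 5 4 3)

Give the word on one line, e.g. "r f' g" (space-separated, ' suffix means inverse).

r g' g'

  after r: (1 5 2 4 3)
  after g': (1 4)
  after g': (1 2 5 4 3)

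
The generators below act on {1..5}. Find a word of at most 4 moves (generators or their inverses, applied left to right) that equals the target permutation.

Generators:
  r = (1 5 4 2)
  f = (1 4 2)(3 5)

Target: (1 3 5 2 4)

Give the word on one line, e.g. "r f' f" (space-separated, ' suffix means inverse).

  after r: (1 5 4 2)
  after f: (1 3 5 2 4)

r f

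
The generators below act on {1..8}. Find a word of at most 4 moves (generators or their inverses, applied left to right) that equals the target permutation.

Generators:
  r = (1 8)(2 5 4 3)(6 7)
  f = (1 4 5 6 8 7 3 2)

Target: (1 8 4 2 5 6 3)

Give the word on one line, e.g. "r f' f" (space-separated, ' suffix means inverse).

  after f: (1 4 5 6 8 7 3 2)
  after r: (1 3 5 7 2 8 6)
  after f': (1 7 3 4)(2 6)(5 8)
  after f': (1 8 4 2 5 6 3)

f r f' f'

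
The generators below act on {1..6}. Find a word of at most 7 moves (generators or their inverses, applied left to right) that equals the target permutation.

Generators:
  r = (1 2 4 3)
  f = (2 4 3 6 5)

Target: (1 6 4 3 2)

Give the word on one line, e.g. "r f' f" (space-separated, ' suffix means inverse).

  after f: (2 4 3 6 5)
  after r: (1 2 3 6 5 4)
  after r: (1 4 2)(3 6 5)
  after f: (1 3 5 6 2)
  after f: (1 6 4 3 2)

f r r f f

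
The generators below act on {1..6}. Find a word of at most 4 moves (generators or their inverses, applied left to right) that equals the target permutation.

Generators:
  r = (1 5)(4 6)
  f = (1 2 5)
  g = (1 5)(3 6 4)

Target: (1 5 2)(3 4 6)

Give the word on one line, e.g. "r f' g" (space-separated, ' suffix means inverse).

f' g g

  after f': (1 5 2)
  after g: (2 5)(3 6 4)
  after g: (1 5 2)(3 4 6)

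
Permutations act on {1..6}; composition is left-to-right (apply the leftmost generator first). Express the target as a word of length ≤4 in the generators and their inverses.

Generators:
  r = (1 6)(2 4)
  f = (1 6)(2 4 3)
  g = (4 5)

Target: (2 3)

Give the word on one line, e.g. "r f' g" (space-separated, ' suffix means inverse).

  after f: (1 6)(2 4 3)
  after r': (3 4)
  after f: (1 6)(2 4)
  after f: (2 3)

f r' f f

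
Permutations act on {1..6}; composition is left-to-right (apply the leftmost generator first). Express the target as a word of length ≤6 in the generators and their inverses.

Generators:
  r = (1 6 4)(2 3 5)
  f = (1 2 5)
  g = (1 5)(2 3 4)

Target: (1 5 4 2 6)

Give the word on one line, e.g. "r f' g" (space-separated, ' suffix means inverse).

  after f: (1 2 5)
  after r: (1 3 5 6 4)
  after f: (1 3)(2 5 6 4)
  after f: (1 3 2)(4 5 6)
  after r: (1 5 4 2 6)

f r f f r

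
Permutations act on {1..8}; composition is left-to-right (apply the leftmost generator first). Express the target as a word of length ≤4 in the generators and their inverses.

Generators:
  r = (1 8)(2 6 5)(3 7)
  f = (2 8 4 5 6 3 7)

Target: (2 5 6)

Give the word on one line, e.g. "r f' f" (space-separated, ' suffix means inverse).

  after r: (1 8)(2 6 5)(3 7)
  after r: (2 5 6)

r r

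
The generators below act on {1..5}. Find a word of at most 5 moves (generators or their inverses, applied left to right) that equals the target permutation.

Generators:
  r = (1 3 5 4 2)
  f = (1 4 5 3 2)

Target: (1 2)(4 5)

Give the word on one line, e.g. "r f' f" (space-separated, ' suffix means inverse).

  after r: (1 3 5 4 2)
  after r: (1 5 2 3 4)
  after f: (1 3 5)
  after f: (1 2)(4 5)

r r f f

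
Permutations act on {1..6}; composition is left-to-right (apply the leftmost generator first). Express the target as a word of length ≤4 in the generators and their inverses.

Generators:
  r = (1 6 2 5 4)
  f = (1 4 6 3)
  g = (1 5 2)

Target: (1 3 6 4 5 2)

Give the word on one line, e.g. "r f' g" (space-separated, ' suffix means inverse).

  after f': (1 3 6 4)
  after g: (1 3 6 4 5 2)

f' g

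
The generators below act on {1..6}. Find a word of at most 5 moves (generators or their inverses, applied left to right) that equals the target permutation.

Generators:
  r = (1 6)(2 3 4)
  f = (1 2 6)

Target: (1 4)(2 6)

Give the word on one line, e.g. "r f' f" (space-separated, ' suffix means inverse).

r f' r' f

  after r: (1 6)(2 3 4)
  after f': (1 2 3 4)
  after r': (1 4 6)
  after f: (1 4)(2 6)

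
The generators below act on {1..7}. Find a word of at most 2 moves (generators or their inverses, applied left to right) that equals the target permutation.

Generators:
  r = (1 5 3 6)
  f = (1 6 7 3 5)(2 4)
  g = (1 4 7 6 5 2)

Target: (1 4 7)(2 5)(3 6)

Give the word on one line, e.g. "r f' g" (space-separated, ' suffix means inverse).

g r

  after g: (1 4 7 6 5 2)
  after r: (1 4 7)(2 5)(3 6)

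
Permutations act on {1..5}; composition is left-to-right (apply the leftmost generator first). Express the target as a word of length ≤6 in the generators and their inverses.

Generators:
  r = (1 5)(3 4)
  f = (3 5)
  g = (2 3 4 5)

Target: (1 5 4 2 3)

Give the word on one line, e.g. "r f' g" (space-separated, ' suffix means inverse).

  after g': (2 5 4 3)
  after f': (2 3)(4 5)
  after f': (2 5 4 3)
  after g': (2 4)(3 5)
  after r: (1 5 4 2 3)

g' f' f' g' r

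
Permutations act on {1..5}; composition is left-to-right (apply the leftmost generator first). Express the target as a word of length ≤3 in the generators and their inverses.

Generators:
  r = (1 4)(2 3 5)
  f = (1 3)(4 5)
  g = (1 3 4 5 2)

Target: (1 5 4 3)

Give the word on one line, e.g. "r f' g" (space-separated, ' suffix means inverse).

r' g

  after r': (1 4)(2 5 3)
  after g: (1 5 4 3)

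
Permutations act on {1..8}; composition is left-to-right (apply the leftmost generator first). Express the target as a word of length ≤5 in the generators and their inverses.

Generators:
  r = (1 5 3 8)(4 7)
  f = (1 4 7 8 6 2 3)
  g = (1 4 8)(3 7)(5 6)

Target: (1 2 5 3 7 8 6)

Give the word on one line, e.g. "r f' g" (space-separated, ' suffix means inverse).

  after r': (1 8 3 5)(4 7)
  after r': (1 3)(5 8)
  after f': (1 2 6 8 5 7 4)
  after g: (1 2 5 3 7 8 6)

r' r' f' g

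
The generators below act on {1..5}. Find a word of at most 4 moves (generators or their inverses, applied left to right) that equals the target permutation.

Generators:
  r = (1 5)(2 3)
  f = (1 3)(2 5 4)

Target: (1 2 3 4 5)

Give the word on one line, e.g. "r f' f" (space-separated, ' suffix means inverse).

  after r: (1 5)(2 3)
  after f: (1 4 2)(3 5)
  after f: (1 2 3 4 5)

r f f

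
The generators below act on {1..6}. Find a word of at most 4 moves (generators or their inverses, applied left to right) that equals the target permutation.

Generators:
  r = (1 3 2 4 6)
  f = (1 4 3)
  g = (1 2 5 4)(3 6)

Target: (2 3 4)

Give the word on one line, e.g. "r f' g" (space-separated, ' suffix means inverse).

  after r: (1 3 2 4 6)
  after g: (1 6 2)(3 5 4)
  after r': (1 4)(2 6 3 5)
  after g: (2 3 4)

r g r' g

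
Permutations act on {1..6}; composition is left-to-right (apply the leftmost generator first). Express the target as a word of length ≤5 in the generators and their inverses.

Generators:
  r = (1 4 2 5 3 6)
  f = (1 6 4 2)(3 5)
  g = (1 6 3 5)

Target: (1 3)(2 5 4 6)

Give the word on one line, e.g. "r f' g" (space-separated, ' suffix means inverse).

  after r': (1 6 3 5 2 4)
  after g: (1 3)(2 4 6 5)
  after r': (1 5 4 3 6 2)
  after g': (1 3)(2 5 4 6)

r' g r' g'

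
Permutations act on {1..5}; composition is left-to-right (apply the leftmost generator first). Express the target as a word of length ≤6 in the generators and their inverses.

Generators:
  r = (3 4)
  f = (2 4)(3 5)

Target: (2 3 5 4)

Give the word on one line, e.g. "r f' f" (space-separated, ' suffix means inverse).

  after f: (2 4)(3 5)
  after r: (2 3 5 4)
  after r: (2 4)(3 5)
  after r: (2 3 5 4)

f r r r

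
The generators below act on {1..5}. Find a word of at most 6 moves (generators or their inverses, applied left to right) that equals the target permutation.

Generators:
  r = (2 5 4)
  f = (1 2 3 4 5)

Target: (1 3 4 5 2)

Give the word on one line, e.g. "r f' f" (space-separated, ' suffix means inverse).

r f' r f'

  after r: (2 5 4)
  after f': (1 5 3 2 4)
  after r: (1 4)(3 5)
  after f': (1 3 4 5 2)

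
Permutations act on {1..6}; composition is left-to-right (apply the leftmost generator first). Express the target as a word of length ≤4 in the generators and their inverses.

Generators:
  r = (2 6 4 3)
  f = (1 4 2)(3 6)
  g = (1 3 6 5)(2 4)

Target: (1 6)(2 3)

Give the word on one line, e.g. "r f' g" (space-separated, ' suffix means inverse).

  after f: (1 4 2)(3 6)
  after f: (1 2 4)
  after r': (1 3 4)(2 6)
  after f: (1 6)(2 3)

f f r' f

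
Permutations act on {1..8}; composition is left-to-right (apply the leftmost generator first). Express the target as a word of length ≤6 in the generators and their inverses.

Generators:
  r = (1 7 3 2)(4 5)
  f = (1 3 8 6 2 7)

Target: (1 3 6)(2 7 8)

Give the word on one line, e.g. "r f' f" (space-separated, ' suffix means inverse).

f r' r' f

  after f: (1 3 8 6 2 7)
  after r': (1 7 2)(3 8 6)(4 5)
  after r': (3 8 6 7)
  after f: (1 3 6)(2 7 8)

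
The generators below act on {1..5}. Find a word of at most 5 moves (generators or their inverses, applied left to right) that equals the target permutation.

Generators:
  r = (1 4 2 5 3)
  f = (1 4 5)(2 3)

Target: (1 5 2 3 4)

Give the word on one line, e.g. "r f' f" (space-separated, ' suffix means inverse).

  after f': (1 5 4)(2 3)
  after f': (1 4 5)
  after r': (2 4)(3 5)
  after r': (1 3 2)
  after r': (1 5 2 3 4)

f' f' r' r' r'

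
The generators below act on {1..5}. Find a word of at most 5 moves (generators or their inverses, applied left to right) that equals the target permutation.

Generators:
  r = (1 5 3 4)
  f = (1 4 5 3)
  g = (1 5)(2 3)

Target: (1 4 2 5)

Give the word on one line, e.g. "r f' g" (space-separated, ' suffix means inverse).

  after g': (1 5)(2 3)
  after f': (1 4)(2 5 3)
  after r: (2 3)(4 5)
  after f: (1 4 3 2)
  after g': (1 4 2 5)

g' f' r f g'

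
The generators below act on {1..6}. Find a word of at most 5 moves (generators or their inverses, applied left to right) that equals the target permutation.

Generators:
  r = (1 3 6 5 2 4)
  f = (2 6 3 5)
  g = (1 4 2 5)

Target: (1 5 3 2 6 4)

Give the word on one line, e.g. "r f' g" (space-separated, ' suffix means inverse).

  after f': (2 5 3 6)
  after r: (1 3 5 6 4)
  after f: (1 5 3 2 6 4)

f' r f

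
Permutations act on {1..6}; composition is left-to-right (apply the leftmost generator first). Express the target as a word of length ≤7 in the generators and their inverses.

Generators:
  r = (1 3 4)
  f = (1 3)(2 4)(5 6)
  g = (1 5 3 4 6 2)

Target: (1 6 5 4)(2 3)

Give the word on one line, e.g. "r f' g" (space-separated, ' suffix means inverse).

g' f' r' g' f

  after g': (1 2 6 4 3 5)
  after f': (1 4)(2 5 3 6)
  after r': (1 3 6 2 5)
  after g': (1 5 2)(3 4)
  after f: (1 6 5 4)(2 3)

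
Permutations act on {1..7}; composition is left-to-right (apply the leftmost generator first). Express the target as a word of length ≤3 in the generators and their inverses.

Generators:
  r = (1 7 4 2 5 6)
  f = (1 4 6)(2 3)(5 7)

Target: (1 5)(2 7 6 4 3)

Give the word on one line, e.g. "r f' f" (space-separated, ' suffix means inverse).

r f

  after r: (1 7 4 2 5 6)
  after f: (1 5)(2 7 6 4 3)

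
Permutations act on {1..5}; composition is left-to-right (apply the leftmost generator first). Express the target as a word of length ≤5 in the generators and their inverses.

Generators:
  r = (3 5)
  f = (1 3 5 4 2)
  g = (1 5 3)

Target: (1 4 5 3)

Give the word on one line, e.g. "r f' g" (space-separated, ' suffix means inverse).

  after g: (1 5 3)
  after f': (1 3 2 4 5)
  after r': (1 5)(2 4 3)
  after f: (1 4 5 3)

g f' r' f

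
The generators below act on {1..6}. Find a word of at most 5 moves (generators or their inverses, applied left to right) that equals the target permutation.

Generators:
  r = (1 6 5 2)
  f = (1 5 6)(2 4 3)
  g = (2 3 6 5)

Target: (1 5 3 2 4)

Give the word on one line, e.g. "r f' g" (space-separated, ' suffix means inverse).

r f' g' f f

  after r: (1 6 5 2)
  after f': (1 5 3 4 2 6)
  after g': (1 6)(2 3 4 5)
  after f: (4 6 5)
  after f: (1 5 3 2 4)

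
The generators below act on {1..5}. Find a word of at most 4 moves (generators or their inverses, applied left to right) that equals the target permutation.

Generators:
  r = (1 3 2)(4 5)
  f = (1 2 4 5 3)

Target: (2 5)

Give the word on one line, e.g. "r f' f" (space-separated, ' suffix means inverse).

  after f: (1 2 4 5 3)
  after r: (2 5)

f r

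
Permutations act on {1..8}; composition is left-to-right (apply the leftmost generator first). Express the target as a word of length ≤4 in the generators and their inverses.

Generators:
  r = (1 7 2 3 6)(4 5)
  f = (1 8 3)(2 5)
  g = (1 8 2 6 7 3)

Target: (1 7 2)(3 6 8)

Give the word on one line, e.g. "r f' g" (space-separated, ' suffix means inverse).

  after g': (1 3 7 6 2 8)
  after g': (1 7 2)(3 6 8)

g' g'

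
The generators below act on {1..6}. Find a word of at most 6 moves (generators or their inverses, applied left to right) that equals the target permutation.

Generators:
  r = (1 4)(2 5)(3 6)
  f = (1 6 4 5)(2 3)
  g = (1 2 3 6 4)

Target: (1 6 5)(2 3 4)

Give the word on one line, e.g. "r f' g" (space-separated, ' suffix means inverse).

  after r': (1 4)(2 5)(3 6)
  after g': (1 6 2 5)
  after r': (1 3 6 5 4)
  after g: (1 6 5)(2 3 4)

r' g' r' g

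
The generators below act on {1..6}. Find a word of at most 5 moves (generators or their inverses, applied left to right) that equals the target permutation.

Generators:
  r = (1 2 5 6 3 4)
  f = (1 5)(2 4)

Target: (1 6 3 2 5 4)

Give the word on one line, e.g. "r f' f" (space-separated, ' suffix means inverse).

  after f': (1 5)(2 4)
  after r: (1 6 3 4 5 2)
  after f: (1 6 3 2 5 4)

f' r f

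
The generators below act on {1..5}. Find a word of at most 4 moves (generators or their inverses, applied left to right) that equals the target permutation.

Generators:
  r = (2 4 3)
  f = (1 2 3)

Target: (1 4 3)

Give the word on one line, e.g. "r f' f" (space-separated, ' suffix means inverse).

f r' r'

  after f: (1 2 3)
  after r': (1 3)(2 4)
  after r': (1 4 3)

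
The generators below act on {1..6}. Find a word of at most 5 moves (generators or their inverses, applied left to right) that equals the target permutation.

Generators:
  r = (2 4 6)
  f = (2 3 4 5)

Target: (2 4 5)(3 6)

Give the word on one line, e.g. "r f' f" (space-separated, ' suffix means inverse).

  after r': (2 6 4)
  after f: (2 6 5)(3 4)
  after r: (3 6 5 4)
  after f': (2 5 3 6 4)
  after f': (2 4 5)(3 6)

r' f r f' f'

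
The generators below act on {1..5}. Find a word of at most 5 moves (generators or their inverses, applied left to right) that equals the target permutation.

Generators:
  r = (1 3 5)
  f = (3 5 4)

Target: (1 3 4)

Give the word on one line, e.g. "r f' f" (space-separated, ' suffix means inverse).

f r r f f

  after f: (3 5 4)
  after r: (1 3)(4 5)
  after r: (1 5 4)
  after f: (1 4)(3 5)
  after f: (1 3 4)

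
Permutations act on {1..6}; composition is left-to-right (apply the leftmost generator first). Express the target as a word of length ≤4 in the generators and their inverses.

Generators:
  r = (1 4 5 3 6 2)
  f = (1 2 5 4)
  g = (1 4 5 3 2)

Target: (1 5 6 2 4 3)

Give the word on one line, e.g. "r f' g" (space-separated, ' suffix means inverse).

g r

  after g: (1 4 5 3 2)
  after r: (1 5 6 2 4 3)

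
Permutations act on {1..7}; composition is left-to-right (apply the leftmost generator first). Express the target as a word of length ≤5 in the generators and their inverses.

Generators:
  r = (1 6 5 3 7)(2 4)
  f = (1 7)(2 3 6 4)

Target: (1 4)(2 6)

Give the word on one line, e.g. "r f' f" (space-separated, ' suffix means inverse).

r f r f'

  after r: (1 6 5 3 7)(2 4)
  after f: (1 4 3)(5 6)
  after r: (1 2 4 7)(3 6)
  after f': (1 4)(2 6)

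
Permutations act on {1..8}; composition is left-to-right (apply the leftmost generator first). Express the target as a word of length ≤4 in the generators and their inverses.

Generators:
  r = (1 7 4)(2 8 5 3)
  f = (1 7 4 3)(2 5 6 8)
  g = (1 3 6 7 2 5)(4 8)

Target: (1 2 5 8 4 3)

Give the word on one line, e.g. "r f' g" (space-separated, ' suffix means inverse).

g r g f'

  after g: (1 3 6 7 2 5)(4 8)
  after r: (1 2 3 6 4 5 7 8)
  after g: (1 5 2 6 8 3 7 4)
  after f': (1 2 5 8 4 3)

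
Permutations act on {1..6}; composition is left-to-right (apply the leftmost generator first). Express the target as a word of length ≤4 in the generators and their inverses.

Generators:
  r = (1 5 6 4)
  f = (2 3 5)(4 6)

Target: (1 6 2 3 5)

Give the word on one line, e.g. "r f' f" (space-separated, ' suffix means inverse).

  after r': (1 4 6 5)
  after f: (1 6 2 3 5)

r' f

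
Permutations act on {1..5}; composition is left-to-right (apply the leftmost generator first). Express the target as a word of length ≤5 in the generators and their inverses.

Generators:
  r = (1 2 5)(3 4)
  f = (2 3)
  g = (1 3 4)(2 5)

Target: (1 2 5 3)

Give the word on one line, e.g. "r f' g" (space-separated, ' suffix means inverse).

f r g' f' g'

  after f: (2 3)
  after r: (1 2 4 3 5)
  after g': (1 5 4)(2 3)
  after f': (1 5 4)
  after g': (1 2 5 3)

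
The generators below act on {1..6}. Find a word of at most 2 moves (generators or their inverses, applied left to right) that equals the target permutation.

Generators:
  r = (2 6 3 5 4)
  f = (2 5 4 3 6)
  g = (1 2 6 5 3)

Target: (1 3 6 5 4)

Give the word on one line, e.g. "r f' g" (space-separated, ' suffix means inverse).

r g'

  after r: (2 6 3 5 4)
  after g': (1 3 6 5 4)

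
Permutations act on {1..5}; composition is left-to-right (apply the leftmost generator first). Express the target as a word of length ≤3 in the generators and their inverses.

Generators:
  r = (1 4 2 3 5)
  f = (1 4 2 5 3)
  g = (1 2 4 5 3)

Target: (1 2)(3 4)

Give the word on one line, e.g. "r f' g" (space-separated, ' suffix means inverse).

  after r': (1 5 3 2 4)
  after f': (1 2)(3 4)

r' f'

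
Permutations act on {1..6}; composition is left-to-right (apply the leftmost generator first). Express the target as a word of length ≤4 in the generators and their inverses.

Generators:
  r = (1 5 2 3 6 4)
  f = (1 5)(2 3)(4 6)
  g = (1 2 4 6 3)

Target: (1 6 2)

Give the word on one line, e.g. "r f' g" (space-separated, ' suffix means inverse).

  after r': (1 4 6 3 2 5)
  after f: (1 6 2)

r' f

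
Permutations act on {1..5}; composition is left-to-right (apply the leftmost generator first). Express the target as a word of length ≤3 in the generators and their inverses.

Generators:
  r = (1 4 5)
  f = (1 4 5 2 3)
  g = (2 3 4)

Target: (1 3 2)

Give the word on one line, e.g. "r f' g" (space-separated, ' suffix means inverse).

f' r

  after f': (1 3 2 5 4)
  after r: (1 3 2)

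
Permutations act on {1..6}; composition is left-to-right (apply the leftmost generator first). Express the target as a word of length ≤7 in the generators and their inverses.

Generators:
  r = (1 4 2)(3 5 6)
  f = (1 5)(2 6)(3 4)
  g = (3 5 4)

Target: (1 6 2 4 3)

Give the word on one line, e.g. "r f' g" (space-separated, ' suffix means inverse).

  after g: (3 5 4)
  after g: (3 4 5)
  after r: (1 4 6 3 2)
  after g': (1 5 3 2)(4 6)
  after r: (1 6 2 4 3)

g g r g' r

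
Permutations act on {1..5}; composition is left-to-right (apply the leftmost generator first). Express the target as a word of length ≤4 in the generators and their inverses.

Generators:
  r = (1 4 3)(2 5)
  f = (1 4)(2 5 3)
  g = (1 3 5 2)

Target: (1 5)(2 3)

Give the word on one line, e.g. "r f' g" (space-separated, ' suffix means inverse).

  after g': (1 2 5 3)
  after g': (1 5)(2 3)

g' g'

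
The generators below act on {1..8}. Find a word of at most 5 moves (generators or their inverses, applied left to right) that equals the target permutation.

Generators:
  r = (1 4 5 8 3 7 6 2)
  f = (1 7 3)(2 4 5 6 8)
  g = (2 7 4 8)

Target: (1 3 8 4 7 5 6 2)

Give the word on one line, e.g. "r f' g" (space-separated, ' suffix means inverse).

f' r f

  after f': (1 3 7)(2 8 6 5 4)
  after r: (1 7 4)(2 3 6 8)
  after f: (1 3 8 4 7 5 6 2)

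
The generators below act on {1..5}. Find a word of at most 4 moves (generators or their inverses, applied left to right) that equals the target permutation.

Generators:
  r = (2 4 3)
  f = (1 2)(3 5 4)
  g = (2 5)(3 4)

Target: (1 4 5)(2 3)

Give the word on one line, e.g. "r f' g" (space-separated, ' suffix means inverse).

g f r' r'

  after g: (2 5)(3 4)
  after f: (1 2 4 5)
  after r': (1 3 4 5)
  after r': (1 4 5)(2 3)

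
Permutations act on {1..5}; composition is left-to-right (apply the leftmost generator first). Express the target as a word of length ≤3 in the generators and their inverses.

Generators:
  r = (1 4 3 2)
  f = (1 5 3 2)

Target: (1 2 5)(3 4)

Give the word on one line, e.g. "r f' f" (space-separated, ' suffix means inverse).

  after f': (1 2 3 5)
  after f': (1 3)(2 5)
  after r: (1 2 5)(3 4)

f' f' r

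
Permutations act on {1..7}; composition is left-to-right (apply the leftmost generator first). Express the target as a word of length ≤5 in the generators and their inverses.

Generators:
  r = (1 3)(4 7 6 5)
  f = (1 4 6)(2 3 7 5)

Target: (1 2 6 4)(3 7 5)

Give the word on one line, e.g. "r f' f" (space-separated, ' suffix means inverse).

  after r: (1 3)(4 7 6 5)
  after f': (1 2 5)(3 6 7 4)
  after r': (1 2 6 4)(3 7 5)

r f' r'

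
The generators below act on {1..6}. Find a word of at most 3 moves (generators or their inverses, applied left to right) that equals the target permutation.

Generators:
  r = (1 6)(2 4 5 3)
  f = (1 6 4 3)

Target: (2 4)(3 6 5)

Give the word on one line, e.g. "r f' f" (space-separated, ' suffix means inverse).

  after f: (1 6 4 3)
  after r: (2 4)(3 6 5)

f r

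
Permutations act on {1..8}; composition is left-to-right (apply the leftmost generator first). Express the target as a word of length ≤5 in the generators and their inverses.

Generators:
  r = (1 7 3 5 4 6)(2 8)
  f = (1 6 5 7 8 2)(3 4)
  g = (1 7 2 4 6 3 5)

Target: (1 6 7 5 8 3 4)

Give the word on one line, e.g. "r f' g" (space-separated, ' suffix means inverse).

r' r' r' g f

  after r': (1 6 4 5 3 7)(2 8)
  after r': (1 4 3)(5 7 6)
  after r': (1 5)(2 8)(3 6)(4 7)
  after g: (2 8 4)(5 7 6)
  after f: (1 6 7 5 8 3 4)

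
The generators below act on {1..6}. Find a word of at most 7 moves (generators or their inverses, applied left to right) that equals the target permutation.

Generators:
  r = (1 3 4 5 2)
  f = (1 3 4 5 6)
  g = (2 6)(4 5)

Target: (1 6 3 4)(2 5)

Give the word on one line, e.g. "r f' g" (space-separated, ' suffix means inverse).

  after r: (1 3 4 5 2)
  after f: (1 4 6)(2 3 5)
  after g: (1 5 6)(2 3 4)
  after r: (1 2 4)(3 5 6)
  after g': (1 6 3 4)(2 5)

r f g r g'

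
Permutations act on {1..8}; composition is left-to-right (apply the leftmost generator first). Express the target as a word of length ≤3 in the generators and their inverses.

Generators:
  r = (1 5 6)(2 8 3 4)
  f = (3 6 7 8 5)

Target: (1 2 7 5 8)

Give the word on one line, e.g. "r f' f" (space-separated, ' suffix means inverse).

r f' r'

  after r: (1 5 6)(2 8 3 4)
  after f': (1 8 5 3 4 2 7 6)
  after r': (1 2 7 5 8)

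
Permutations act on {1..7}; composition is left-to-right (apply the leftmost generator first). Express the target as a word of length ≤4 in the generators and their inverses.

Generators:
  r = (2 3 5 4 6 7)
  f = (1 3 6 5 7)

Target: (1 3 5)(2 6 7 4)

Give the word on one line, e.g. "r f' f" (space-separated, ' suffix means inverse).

  after r': (2 7 6 4 5 3)
  after f': (1 7 3 2 5)(4 6)
  after r: (1 2 4 7 5)
  after r: (1 3 5)(2 6 7 4)

r' f' r r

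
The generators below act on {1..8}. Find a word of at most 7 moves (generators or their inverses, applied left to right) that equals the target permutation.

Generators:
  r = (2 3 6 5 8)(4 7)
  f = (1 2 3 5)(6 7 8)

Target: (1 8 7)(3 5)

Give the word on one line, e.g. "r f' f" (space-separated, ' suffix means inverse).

f r r f f

  after f: (1 2 3 5)(6 7 8)
  after r: (1 3 8 5)(2 6 4 7)
  after r: (1 6 7 3 2 5)
  after f: (1 7 5 2)(6 8)
  after f: (1 8 7)(3 5)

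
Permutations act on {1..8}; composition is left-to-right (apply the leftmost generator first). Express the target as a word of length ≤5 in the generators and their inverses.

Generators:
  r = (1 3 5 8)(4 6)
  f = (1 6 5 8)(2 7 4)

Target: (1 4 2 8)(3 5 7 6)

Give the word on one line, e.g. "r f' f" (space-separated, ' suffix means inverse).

f' r' f' r'

  after f': (1 8 5 6)(2 4 7)
  after r': (1 5 4 7 2 6 8 3)
  after f': (1 6 5 7 4 2)(3 8)
  after r': (1 4 2 8)(3 5 7 6)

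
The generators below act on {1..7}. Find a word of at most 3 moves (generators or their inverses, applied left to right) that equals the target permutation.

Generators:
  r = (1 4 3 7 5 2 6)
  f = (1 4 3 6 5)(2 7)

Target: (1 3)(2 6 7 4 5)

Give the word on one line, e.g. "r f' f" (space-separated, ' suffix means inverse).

  after r': (1 6 2 5 7 3 4)
  after f': (1 3)(2 6 7 4 5)

r' f'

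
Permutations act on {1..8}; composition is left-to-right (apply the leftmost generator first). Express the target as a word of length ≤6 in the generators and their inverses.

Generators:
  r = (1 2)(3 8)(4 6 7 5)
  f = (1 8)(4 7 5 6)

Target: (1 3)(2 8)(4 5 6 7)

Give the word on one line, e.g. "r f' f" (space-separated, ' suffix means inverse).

  after f: (1 8)(4 7 5 6)
  after r: (1 3 8 2)(4 5 7)
  after r: (1 8)(6 7)
  after r: (1 3 8 2)(4 6 5)
  after f': (1 3)(2 8)(4 5 6 7)

f r r r f'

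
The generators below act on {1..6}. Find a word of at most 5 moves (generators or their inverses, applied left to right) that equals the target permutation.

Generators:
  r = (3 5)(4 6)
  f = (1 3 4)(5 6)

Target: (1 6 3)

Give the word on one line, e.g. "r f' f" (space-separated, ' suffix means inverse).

  after r: (3 5)(4 6)
  after f: (1 3 6)(4 5)
  after r': (1 5 6)(3 4)
  after f: (1 6 3)

r f r' f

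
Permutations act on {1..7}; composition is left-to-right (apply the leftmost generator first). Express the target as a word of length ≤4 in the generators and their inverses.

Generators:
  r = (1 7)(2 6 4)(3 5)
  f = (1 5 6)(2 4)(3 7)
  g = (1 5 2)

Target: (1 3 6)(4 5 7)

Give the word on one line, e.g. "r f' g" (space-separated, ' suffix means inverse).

r' g' f'

  after r': (1 7)(2 4 6)(3 5)
  after g': (1 7 2 4 6 5 3)
  after f': (1 3 6)(4 5 7)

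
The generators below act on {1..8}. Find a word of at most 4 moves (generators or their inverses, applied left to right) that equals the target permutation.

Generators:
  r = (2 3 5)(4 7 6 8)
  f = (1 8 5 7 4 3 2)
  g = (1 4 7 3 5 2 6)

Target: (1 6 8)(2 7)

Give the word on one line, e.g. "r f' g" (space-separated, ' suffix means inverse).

  after r: (2 3 5)(4 7 6 8)
  after g': (1 6 8)(2 7)

r g'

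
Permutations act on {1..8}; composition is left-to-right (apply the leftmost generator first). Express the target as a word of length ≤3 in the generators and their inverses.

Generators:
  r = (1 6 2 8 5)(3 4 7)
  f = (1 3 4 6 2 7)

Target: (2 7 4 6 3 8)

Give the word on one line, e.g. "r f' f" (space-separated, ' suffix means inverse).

r' f' r

  after r': (1 5 8 2 6)(3 7 4)
  after f': (1 5 8 6 7 3 2 4)
  after r: (2 7 4 6 3 8)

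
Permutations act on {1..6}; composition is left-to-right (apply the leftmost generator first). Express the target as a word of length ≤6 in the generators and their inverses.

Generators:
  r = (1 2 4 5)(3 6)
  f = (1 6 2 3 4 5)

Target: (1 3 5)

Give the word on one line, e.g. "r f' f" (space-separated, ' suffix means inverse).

f' r r f' r

  after f': (1 5 4 3 2 6)
  after r: (2 3 4 6)
  after r: (1 2 6 4 3 5)
  after f': (1 6 3 4 2)
  after r: (1 3 5)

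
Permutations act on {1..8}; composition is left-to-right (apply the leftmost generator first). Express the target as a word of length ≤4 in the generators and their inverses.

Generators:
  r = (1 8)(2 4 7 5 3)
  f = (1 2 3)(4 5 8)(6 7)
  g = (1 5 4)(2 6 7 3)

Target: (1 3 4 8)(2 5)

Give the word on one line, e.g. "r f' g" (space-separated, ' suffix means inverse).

f' r' r' g

  after f': (1 3 2)(4 8 5)(6 7)
  after r': (1 5 2 8 7 6 4)
  after r': (1 7 6 2)(3 5)(4 8)
  after g: (1 3 4 8)(2 5)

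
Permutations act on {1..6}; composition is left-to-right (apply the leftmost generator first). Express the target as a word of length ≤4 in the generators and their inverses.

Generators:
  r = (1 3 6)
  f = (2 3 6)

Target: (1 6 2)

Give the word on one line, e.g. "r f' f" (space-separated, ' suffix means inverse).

  after f: (2 3 6)
  after r: (1 3)(2 6)
  after r: (1 6 2)

f r r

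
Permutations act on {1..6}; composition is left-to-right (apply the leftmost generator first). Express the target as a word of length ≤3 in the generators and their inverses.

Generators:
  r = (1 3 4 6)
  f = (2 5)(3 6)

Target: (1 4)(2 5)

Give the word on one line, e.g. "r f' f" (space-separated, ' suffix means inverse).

  after f': (2 5)(3 6)
  after r: (1 3)(2 5)(4 6)
  after r: (1 4)(2 5)

f' r r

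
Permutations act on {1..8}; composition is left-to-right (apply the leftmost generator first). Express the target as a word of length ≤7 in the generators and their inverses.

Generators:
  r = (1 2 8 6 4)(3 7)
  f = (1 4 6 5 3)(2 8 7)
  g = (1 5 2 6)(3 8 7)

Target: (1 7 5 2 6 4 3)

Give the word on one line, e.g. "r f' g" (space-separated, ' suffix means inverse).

f r f' g f

  after f: (1 4 6 5 3)(2 8 7)
  after r: (2 6 5 7 8 3)
  after f': (1 3 7 2 4)(5 8)
  after g: (1 8 2 4 5 7 6)
  after f: (1 7 5 2 6 4 3)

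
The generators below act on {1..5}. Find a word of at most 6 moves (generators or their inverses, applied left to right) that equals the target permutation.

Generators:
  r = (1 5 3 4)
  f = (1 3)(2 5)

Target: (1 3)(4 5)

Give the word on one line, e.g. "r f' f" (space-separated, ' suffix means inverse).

r r f' f'

  after r: (1 5 3 4)
  after r: (1 3)(4 5)
  after f': (2 5 4)
  after f': (1 3)(4 5)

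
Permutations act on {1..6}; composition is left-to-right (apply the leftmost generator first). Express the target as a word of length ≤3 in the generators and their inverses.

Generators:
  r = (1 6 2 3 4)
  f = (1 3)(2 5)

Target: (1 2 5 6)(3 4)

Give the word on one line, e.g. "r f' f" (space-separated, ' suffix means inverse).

f r'

  after f: (1 3)(2 5)
  after r': (1 2 5 6)(3 4)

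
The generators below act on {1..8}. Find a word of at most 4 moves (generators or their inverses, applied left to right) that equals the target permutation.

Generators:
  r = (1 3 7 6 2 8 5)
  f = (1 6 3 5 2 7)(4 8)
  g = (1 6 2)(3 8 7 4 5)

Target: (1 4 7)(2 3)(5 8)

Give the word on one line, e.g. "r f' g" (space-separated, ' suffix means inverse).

f' g

  after f': (1 7 2 5 3 6)(4 8)
  after g: (1 4 7)(2 3)(5 8)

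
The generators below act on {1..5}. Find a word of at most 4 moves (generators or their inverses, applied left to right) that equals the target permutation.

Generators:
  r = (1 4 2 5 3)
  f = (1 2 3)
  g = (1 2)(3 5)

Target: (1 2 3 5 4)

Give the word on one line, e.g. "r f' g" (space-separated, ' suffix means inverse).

  after f': (1 3 2)
  after g: (1 5 3)
  after f': (1 5 2)
  after r': (1 2 3 5 4)

f' g f' r'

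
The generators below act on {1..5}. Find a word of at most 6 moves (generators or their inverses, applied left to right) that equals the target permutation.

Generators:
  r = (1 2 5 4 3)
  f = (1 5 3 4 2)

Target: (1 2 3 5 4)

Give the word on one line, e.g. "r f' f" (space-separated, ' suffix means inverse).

r' f' r f

  after r': (1 3 4 5 2)
  after f': (1 5 4)
  after r: (1 4 2 5 3)
  after f: (1 2 3 5 4)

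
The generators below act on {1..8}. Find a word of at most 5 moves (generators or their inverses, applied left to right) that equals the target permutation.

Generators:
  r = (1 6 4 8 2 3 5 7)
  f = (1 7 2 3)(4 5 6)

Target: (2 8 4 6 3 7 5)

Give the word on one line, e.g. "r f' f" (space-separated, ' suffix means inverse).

  after r': (1 7 5 3 2 8 4 6)
  after f: (1 2 8 5)(6 7)
  after f: (1 3)(2 8 6)(4 5 7)
  after f: (2 8 4 6 3 7 5)

r' f f f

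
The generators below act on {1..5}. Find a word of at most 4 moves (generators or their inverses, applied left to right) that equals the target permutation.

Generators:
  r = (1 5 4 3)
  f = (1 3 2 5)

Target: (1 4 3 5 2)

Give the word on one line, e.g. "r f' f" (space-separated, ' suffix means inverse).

f' r

  after f': (1 5 2 3)
  after r: (1 4 3 5 2)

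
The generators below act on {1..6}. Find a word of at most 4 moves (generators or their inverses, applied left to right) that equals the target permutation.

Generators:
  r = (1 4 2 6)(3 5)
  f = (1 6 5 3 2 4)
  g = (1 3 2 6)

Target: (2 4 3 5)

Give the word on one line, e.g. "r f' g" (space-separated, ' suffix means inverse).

  after r': (1 6 2 4)(3 5)
  after g: (2 4 3 5)

r' g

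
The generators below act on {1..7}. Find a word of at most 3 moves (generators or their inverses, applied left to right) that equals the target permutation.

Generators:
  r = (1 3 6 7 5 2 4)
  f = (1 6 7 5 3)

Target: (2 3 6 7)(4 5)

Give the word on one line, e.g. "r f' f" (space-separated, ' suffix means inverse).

r r f'

  after r: (1 3 6 7 5 2 4)
  after r: (1 6 5 4 3 7 2)
  after f': (2 3 6 7)(4 5)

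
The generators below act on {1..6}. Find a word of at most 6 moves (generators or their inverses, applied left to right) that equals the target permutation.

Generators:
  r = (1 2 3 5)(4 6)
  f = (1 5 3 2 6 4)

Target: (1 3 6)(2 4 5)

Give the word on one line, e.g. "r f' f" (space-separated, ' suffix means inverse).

  after f': (1 4 6 2 3 5)
  after f': (1 6 3)(2 5 4)
  after f': (1 2)(3 4)(5 6)
  after f': (1 3 6)(2 4 5)

f' f' f' f'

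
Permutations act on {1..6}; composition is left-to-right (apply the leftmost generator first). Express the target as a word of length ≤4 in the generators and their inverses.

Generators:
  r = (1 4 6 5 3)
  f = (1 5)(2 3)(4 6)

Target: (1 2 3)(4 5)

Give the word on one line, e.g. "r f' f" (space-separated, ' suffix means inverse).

  after r': (1 3 5 6 4)
  after f: (1 2 3)(4 5)

r' f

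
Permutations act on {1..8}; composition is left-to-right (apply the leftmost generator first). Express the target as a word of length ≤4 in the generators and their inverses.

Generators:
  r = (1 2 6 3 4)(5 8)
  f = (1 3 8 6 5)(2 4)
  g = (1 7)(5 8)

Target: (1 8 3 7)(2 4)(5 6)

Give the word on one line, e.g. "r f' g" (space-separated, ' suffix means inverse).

f' g

  after f': (1 5 6 8 3)(2 4)
  after g: (1 8 3 7)(2 4)(5 6)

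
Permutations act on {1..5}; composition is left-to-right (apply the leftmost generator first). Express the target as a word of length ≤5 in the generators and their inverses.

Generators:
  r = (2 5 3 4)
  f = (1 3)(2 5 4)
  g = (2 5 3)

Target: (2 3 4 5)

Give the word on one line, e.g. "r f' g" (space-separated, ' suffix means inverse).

g r' g g

  after g: (2 5 3)
  after r': (3 4)
  after g: (2 5 3 4)
  after g: (2 3 4 5)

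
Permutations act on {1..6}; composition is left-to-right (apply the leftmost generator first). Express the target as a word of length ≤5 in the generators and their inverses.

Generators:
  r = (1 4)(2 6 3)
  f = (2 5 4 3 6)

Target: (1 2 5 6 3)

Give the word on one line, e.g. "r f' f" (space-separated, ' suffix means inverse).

r f f r'

  after r: (1 4)(2 6 3)
  after f: (1 3 5 4)
  after f: (1 6 2 5 3 4)
  after r': (1 2 5 6 3)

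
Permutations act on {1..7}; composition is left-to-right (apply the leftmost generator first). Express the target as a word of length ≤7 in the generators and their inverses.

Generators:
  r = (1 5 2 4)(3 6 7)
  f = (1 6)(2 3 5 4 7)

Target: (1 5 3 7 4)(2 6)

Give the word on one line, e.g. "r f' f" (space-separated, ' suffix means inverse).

r' f' f' f' r'

  after r': (1 4 2 5)(3 7 6)
  after f': (1 5 6 2 3 4 7)
  after f': (1 3 5)(6 7)
  after f': (1 2 7)(4 5 6)
  after r': (1 5 3 7 4)(2 6)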